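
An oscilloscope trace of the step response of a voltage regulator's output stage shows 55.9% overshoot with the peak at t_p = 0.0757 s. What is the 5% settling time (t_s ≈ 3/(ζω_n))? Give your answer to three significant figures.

t_s ≈ 0.390 s

From the overshoot, ζ = −ln(OS)/√(π²+ln²(OS)) = 0.182.
t_p = π/ω_d ⇒ ω_d = 41.5 rad/s; then ω_n = ω_d/√(1−ζ²) = 42.2 rad/s.
t_s ≈ 3/(ζω_n) = 3/(0.182·42.2) = 0.390 s.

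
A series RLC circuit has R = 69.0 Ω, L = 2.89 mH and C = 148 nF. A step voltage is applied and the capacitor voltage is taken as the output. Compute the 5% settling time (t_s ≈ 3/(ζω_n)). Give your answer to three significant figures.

t_s ≈ 0.000251 s

For a series RLC circuit (capacitor voltage as output), ω_n = 1/√(LC) = 1/√(2.89 mH · 148 nF) = 48400 rad/s.
ζ = (R/2)·√(C/L) = (69.0/2)·√(148 nF/2.89 mH) = 0.247.
t_s ≈ 3/(ζω_n) = 0.000251 s.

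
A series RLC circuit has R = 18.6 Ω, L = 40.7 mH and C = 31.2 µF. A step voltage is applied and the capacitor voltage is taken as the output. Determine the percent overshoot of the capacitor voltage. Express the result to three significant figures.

For a series RLC circuit (capacitor voltage as output), ω_n = 1/√(LC) = 1/√(40.7 mH · 31.2 µF) = 887 rad/s.
ζ = (R/2)·√(C/L) = (18.6/2)·√(31.2 µF/40.7 mH) = 0.257.
%OS = 100·exp(−πζ/√(1−ζ²)) = 43.3%.

%OS ≈ 43.3%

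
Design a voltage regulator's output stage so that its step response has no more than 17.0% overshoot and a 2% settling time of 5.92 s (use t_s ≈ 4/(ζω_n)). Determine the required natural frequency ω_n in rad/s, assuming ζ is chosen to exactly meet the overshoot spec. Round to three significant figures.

Inverting the overshoot relation: ζ = |ln 0.170|/√(π² + ln²0.170) = 0.491.
Then ω_n = 4/(ζ t_s) = 4/(0.491 × 5.92) = 1.38 rad/s.

ω_n ≈ 1.38 rad/s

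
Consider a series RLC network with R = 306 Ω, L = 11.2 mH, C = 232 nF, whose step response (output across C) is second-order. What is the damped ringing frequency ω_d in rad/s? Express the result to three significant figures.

For a series RLC circuit (capacitor voltage as output), ω_n = 1/√(LC) = 1/√(11.2 mH · 232 nF) = 19600 rad/s.
ζ = (R/2)·√(C/L) = (306/2)·√(232 nF/11.2 mH) = 0.696.
The damped frequency ω_d = ω_n√(1−ζ²) = 14100 rad/s.

ω_d ≈ 14100 rad/s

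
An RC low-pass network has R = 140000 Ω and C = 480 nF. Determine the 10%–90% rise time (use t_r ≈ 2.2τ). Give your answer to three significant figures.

t_r ≈ 0.148 s

τ = RC = 140000 × 480 nF = 0.0672 s.
t_r ≈ 2.2τ = 0.148 s.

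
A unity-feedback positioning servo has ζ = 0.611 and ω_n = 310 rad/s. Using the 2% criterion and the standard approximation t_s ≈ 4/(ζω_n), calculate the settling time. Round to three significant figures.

t_s ≈ 0.0211 s

t_s ≈ 4/(ζω_n) = 4/(0.611 × 310) = 0.0211 s.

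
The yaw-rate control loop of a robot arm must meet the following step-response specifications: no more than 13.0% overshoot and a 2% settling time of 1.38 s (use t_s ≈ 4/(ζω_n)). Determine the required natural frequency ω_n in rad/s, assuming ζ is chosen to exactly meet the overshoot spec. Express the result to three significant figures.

ζ = −ln(OS)/√(π² + (ln OS)²). With OS = 0.130, ln OS = −2.040 and ζ = 2.040/3.746 = 0.545.
Then ω_n = 4/(ζ t_s) = 4/(0.545 × 1.38) = 5.32 rad/s.

ω_n ≈ 5.32 rad/s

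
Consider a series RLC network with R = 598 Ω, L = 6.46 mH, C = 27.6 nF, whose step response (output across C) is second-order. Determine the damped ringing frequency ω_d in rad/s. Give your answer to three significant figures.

ω_d ≈ 58900 rad/s

For a series RLC circuit (capacitor voltage as output), ω_n = 1/√(LC) = 1/√(6.46 mH · 27.6 nF) = 74900 rad/s.
ζ = (R/2)·√(C/L) = (598/2)·√(27.6 nF/6.46 mH) = 0.618.
ω_d = ω_n√(1−ζ²) = 58900 rad/s.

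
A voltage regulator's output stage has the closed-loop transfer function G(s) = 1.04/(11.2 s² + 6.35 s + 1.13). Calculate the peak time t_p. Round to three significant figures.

Dividing through by 11.2: denominator becomes s² + 0.5670 s + 0.1009.
So ω_n = √0.1009 = 0.318 rad/s and ζ = 0.5670/(2·0.318) = 0.892.
ω_d = 0.318·√(1 − 0.892²) = 0.143 rad/s. t_p = π/ω_d = 21.9 s.

t_p ≈ 21.9 s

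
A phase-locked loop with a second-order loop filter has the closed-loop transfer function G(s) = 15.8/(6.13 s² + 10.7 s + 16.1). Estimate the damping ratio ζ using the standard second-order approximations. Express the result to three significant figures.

ζ ≈ 0.539

Dividing through by 6.13: denominator becomes s² + 1.746 s + 2.626.
So ω_n = √2.626 = 1.62 rad/s and ζ = 1.746/(2·1.62) = 0.539.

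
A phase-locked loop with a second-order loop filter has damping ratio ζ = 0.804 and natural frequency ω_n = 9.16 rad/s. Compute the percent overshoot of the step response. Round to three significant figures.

%OS ≈ 1.43%

For an underdamped second-order system, %OS = 100·exp(−πζ/√(1−ζ²)).
πζ/√(1−ζ²) = π·0.804/√(1−0.646) = 4.248, so %OS = 100·e^(−4.248) = 1.43%.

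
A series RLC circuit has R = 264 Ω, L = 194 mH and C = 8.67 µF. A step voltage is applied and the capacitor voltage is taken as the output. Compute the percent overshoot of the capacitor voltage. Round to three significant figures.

%OS ≈ 0.276%

For a series RLC circuit (capacitor voltage as output), ω_n = 1/√(LC) = 1/√(194 mH · 8.67 µF) = 771 rad/s.
ζ = (R/2)·√(C/L) = (264/2)·√(8.67 µF/194 mH) = 0.882.
%OS = 100·exp(−πζ/√(1−ζ²)) = 0.276%.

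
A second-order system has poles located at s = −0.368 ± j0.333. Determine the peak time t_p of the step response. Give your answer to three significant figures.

t_p = π/ω_d with ω_d = 0.333 (the imaginary part), so t_p = 9.43 s.

t_p ≈ 9.43 s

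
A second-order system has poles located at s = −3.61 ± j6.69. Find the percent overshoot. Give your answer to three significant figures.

With σ = 3.61, ω_d = 6.69: ω_n = √(σ²+ω_d²) = 7.60 rad/s, ζ = σ/ω_n = 0.475.
%OS = 100·exp(−πζ/√(1−ζ²)) = 18.4%.

%OS ≈ 18.4%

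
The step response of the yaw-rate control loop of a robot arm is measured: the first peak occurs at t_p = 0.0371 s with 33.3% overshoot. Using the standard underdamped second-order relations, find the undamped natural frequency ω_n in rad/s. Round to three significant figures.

ζ from %OS: ζ = |ln 0.333|/√(π²+ln²0.333) = 0.330.
t_p = π/ω_d ⇒ ω_d = 84.7 rad/s; then ω_n = ω_d/√(1−ζ²) = 89.7 rad/s.

ω_n ≈ 89.7 rad/s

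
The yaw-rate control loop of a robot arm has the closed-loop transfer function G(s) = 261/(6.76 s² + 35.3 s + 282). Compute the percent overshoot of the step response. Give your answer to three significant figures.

%OS ≈ 24.9%

Dividing through by 6.76: denominator becomes s² + 5.222 s + 41.72.
So ω_n = √41.72 = 6.46 rad/s and ζ = 5.222/(2·6.46) = 0.404.
%OS = 100·exp(−πζ/√(1−ζ²)) = 24.9%.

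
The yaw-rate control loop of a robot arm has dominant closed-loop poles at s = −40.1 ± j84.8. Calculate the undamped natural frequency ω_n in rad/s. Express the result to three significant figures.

ω_n ≈ 93.8 rad/s

With σ = 40.1, ω_d = 84.8: ω_n = √(σ²+ω_d²) = 93.8 rad/s, ζ = σ/ω_n = 0.427.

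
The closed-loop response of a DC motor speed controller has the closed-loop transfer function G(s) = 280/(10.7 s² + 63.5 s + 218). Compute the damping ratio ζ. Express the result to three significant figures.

ζ ≈ 0.657

Dividing through by 10.7: denominator becomes s² + 5.935 s + 20.37.
So ω_n = √20.37 = 4.51 rad/s and ζ = 5.935/(2·4.51) = 0.657.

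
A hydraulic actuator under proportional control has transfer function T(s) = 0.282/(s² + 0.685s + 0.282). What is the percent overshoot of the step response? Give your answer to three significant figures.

ω_n = √0.282 = 0.531 rad/s; ζ = 0.685/(2·0.531) = 0.645.
Overshoot: exp(−π·0.645/√(1−0.645²)) = 0.0706, i.e. 7.06%.

%OS ≈ 7.06%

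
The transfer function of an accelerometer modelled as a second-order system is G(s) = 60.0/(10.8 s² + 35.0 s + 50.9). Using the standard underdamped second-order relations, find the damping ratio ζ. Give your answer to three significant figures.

Dividing through by 10.8: denominator becomes s² + 3.241 s + 4.713.
So ω_n = √4.713 = 2.17 rad/s and ζ = 3.241/(2·2.17) = 0.746.

ζ ≈ 0.746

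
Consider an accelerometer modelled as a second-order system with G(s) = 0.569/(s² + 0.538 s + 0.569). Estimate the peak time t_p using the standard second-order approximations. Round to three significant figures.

ω_n = √0.569 = 0.754 rad/s; ζ = 0.538/(2·0.754) = 0.357.
The damped frequency ω_d = ω_n√(1−ζ²) = 0.705 rad/s. Then t_p = π/ω_d = 4.46 s.

t_p ≈ 4.46 s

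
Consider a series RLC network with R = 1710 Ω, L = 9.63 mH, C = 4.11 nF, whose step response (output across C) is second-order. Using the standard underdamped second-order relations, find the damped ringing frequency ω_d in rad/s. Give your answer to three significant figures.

For a series RLC circuit (capacitor voltage as output), ω_n = 1/√(LC) = 1/√(9.63 mH · 4.11 nF) = 159000 rad/s.
ζ = (R/2)·√(C/L) = (1710/2)·√(4.11 nF/9.63 mH) = 0.559.
The damped frequency ω_d = ω_n√(1−ζ²) = 132000 rad/s.

ω_d ≈ 132000 rad/s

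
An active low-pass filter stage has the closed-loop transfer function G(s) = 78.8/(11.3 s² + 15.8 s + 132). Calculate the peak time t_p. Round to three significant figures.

Dividing through by 11.3: denominator becomes s² + 1.398 s + 11.68.
So ω_n = √11.68 = 3.42 rad/s and ζ = 1.398/(2·3.42) = 0.205.
ω_d = ω_n√(1−ζ²) = 3.35 rad/s. t_p = π/ω_d = 0.939 s.

t_p ≈ 0.939 s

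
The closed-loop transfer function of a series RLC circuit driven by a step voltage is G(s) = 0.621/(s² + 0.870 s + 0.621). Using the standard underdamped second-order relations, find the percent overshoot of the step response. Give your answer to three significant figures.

Comparing the denominator to s² + 2ζω_n s + ω_n²: ω_n = √0.621 = 0.788 rad/s, and 2ζω_n = 0.870 so ζ = 0.870/(2·0.788) = 0.552.
%OS = 100·exp(−πζ/√(1−ζ²)) = 12.5%.

%OS ≈ 12.5%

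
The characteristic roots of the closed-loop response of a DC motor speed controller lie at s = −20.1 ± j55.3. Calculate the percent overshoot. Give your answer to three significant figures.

With σ = 20.1, ω_d = 55.3: ω_n = √(σ²+ω_d²) = 58.8 rad/s, ζ = σ/ω_n = 0.342.
%OS = 100·exp(−πζ/√(1−ζ²)) = 31.9%.

%OS ≈ 31.9%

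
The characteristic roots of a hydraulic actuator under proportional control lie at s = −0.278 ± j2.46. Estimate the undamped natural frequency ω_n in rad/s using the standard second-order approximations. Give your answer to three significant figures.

ω_n ≈ 2.48 rad/s

With σ = 0.278, ω_d = 2.46: ω_n = √(σ²+ω_d²) = 2.48 rad/s, ζ = σ/ω_n = 0.112.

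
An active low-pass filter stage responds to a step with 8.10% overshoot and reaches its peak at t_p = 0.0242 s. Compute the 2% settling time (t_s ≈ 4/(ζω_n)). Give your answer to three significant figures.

From the overshoot, ζ = −ln(OS)/√(π²+ln²(OS)) = 0.625.
t_p = π/ω_d ⇒ ω_d = 130 rad/s; then ω_n = ω_d/√(1−ζ²) = 166 rad/s.
t_s ≈ 4/(ζω_n) = 4/(0.625·166) = 0.0385 s.

t_s ≈ 0.0385 s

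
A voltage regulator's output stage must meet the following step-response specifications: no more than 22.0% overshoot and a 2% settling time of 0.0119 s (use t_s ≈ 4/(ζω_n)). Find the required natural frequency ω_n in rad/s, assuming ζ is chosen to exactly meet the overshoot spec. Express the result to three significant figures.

ω_n ≈ 774 rad/s

ζ = −ln(OS)/√(π² + (ln OS)²). With OS = 0.220, ln OS = −1.514 and ζ = 1.514/3.487 = 0.434.
From t_s ≈ 4/(ζω_n): ω_n = 4/(ζ·t_s) = 4/(0.434·0.0119) = 774 rad/s.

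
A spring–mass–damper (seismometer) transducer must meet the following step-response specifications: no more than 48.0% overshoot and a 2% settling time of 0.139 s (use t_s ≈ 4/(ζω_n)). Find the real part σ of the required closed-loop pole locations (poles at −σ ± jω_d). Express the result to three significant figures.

σ ≈ 28.8

The settling-time spec alone fixes σ = ζω_n = 4/t_s = 4/0.139 = 28.8.
(Overshoot then fixes ζ = 0.228 and hence ω_d = σ·√(1−ζ²)/ζ = 123 rad/s.)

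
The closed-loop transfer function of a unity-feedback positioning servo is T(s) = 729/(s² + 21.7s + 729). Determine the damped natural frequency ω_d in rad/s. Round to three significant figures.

ω_d ≈ 24.7 rad/s

ω_n = √729 = 27.0 rad/s; ζ = 21.7/(2·27.0) = 0.402.
ω_d = ω_n√(1−ζ²) = 24.7 rad/s.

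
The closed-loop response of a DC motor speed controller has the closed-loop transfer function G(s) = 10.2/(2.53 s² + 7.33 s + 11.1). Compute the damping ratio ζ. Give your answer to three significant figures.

Dividing through by 2.53: denominator becomes s² + 2.897 s + 4.387.
So ω_n = √4.387 = 2.09 rad/s and ζ = 2.897/(2·2.09) = 0.692.

ζ ≈ 0.692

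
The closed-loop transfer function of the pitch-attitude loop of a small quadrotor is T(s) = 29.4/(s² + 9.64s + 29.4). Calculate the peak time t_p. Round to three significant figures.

t_p ≈ 1.27 s

Comparing the denominator to s² + 2ζω_n s + ω_n²: ω_n = √29.4 = 5.42 rad/s, and 2ζω_n = 9.64 so ζ = 9.64/(2·5.42) = 0.889.
The damped frequency ω_d = ω_n√(1−ζ²) = 2.48 rad/s. Then t_p = π/ω_d = 1.27 s.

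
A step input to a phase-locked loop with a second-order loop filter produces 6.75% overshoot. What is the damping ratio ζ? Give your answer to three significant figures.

ζ ≈ 0.651

ζ = −ln(OS)/√(π² + (ln OS)²). With OS = 0.0675, ln OS = −2.696 and ζ = 2.696/4.140 = 0.651.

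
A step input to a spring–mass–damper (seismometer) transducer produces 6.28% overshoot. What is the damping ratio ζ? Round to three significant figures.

From %OS = 100·exp(−πζ/√(1−ζ²)), invert to get ζ = −ln(OS)/√(π² + ln²(OS)) with OS = 0.0628.
−ln 0.0628 = 2.768, so ζ = 2.768/√(π² + 7.661) = 0.661.

ζ ≈ 0.661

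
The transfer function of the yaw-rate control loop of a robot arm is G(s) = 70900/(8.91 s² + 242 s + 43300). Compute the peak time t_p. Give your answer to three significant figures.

Dividing through by 8.91: denominator becomes s² + 27.16 s + 4860.
So ω_n = √4860 = 69.7 rad/s and ζ = 27.16/(2·69.7) = 0.195.
ω_d = 69.7·√(1 − 0.195²) = 68.4 rad/s. t_p = π/ω_d = 0.0459 s.

t_p ≈ 0.0459 s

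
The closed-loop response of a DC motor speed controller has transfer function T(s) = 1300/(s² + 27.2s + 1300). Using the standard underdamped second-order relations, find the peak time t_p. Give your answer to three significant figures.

t_p ≈ 0.0941 s

Matching coefficients with s² + 2ζω_n s + ω_n² gives ω_n² = 1300 ⇒ ω_n = 36.1 rad/s, and ζ = 27.2/(2ω_n) = 0.377.
ω_d = 36.1·√(1 − 0.377²) = 33.4 rad/s. Then t_p = π/ω_d = 0.0941 s.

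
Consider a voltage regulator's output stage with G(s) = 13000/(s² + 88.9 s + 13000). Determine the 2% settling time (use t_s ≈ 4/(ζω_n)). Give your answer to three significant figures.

ω_n = √13000 = 114 rad/s; ζ = 88.9/(2·114) = 0.390.
t_s ≈ 4/(ζω_n) = 4/(0.390·114) = 0.0900 s.

t_s ≈ 0.0900 s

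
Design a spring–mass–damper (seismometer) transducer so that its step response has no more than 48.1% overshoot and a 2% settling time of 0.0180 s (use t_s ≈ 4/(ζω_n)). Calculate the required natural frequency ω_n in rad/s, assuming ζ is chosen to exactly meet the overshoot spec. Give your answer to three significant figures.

From %OS = 100·exp(−πζ/√(1−ζ²)), invert to get ζ = −ln(OS)/√(π² + ln²(OS)) with OS = 0.481.
−ln 0.481 = 0.7319, so ζ = 0.7319/√(π² + 0.5357) = 0.227.
Then ω_n = 4/(ζ t_s) = 4/(0.227 × 0.0180) = 979 rad/s.

ω_n ≈ 979 rad/s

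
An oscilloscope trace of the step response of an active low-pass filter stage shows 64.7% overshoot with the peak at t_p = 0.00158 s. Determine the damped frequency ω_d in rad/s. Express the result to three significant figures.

t_p = π/ω_d, so ω_d = π/0.00158 = 1990 rad/s.

ω_d ≈ 1990 rad/s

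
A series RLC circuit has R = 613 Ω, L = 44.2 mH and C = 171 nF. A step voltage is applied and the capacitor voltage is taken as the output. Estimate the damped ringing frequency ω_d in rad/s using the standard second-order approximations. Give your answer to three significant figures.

For a series RLC circuit (capacitor voltage as output), ω_n = 1/√(LC) = 1/√(44.2 mH · 171 nF) = 11500 rad/s.
ζ = (R/2)·√(C/L) = (613/2)·√(171 nF/44.2 mH) = 0.603.
The damped frequency ω_d = ω_n√(1−ζ²) = 9180 rad/s.

ω_d ≈ 9180 rad/s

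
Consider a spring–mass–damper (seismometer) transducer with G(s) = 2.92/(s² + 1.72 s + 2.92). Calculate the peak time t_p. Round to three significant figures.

t_p ≈ 2.13 s

Comparing the denominator to s² + 2ζω_n s + ω_n²: ω_n = √2.92 = 1.71 rad/s, and 2ζω_n = 1.72 so ζ = 1.72/(2·1.71) = 0.503.
ω_d = 1.71·√(1 − 0.503²) = 1.48 rad/s. Then t_p = π/ω_d = 2.13 s.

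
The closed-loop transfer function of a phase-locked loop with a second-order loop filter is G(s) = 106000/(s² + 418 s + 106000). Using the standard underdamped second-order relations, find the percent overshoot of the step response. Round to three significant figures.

%OS ≈ 7.21%

Matching coefficients with s² + 2ζω_n s + ω_n² gives ω_n² = 106000 ⇒ ω_n = 326 rad/s, and ζ = 418/(2ω_n) = 0.642.
%OS = 100·exp(−πζ/√(1−ζ²)) = 7.21%.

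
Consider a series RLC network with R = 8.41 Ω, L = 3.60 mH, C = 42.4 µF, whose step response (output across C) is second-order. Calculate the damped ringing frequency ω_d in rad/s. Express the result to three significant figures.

For a series RLC circuit (capacitor voltage as output), ω_n = 1/√(LC) = 1/√(3.60 mH · 42.4 µF) = 2560 rad/s.
ζ = (R/2)·√(C/L) = (8.41/2)·√(42.4 µF/3.60 mH) = 0.456.
The damped frequency ω_d = ω_n√(1−ζ²) = 2280 rad/s.

ω_d ≈ 2280 rad/s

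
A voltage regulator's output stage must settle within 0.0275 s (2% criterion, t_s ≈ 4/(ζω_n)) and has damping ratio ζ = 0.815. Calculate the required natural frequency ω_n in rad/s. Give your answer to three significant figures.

ω_n ≈ 178 rad/s

Rearranging t_s ≈ 4/(ζω_n) gives ω_n = 4/(ζ·t_s) = 4/(0.815 × 0.0275) = 178 rad/s.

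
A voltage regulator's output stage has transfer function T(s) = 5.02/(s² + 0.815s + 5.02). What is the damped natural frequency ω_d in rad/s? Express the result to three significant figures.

ω_d ≈ 2.20 rad/s

Comparing the denominator to s² + 2ζω_n s + ω_n²: ω_n = √5.02 = 2.24 rad/s, and 2ζω_n = 0.815 so ζ = 0.815/(2·2.24) = 0.182.
The damped frequency ω_d = ω_n√(1−ζ²) = 2.20 rad/s.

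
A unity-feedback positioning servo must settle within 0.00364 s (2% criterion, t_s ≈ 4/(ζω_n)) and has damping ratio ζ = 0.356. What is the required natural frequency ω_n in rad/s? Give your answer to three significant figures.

Rearranging t_s ≈ 4/(ζω_n) gives ω_n = 4/(ζ·t_s) = 4/(0.356 × 0.00364) = 3090 rad/s.

ω_n ≈ 3090 rad/s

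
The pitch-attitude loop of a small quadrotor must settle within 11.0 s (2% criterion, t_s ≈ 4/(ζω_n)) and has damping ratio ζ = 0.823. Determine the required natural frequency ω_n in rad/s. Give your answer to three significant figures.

Rearranging t_s ≈ 4/(ζω_n) gives ω_n = 4/(ζ·t_s) = 4/(0.823 × 11.0) = 0.442 rad/s.

ω_n ≈ 0.442 rad/s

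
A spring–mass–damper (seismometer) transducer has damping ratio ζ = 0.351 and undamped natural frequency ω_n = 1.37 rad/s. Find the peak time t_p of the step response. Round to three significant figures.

t_p ≈ 2.45 s

The damped frequency is ω_d = ω_n√(1−ζ²) = 1.37·√(1−0.123) = 1.28 rad/s.
Peak time t_p = π/ω_d = π/1.28 = 2.45 s.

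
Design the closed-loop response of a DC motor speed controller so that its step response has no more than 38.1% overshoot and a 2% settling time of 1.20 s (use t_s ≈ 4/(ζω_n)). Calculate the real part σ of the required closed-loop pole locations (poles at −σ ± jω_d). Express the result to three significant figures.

The settling-time spec alone fixes σ = ζω_n = 4/t_s = 4/1.20 = 3.33.
(Overshoot then fixes ζ = 0.294 and hence ω_d = σ·√(1−ζ²)/ζ = 10.9 rad/s.)

σ ≈ 3.33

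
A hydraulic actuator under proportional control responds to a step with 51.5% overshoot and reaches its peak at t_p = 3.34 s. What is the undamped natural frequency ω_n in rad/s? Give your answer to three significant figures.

ζ from %OS: ζ = |ln 0.515|/√(π²+ln²0.515) = 0.207.
From t_p = π/ω_d, ω_d = π/3.34 = 0.941 rad/s, so ω_n = ω_d/√(1−ζ²) = 0.961 rad/s.

ω_n ≈ 0.961 rad/s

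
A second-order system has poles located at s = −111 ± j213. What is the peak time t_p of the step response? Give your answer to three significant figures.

t_p = π/ω_d with ω_d = 213 (the imaginary part), so t_p = 0.0147 s.

t_p ≈ 0.0147 s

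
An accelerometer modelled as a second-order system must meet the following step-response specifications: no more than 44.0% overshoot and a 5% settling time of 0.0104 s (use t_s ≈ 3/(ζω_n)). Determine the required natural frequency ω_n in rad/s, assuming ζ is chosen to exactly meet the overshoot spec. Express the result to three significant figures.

ω_n ≈ 1140 rad/s

From %OS = 100·exp(−πζ/√(1−ζ²)), invert to get ζ = −ln(OS)/√(π² + ln²(OS)) with OS = 0.440.
−ln 0.440 = 0.8210, so ζ = 0.8210/√(π² + 0.6740) = 0.253.
From t_s ≈ 3/(ζω_n): ω_n = 3/(ζ·t_s) = 3/(0.253·0.0104) = 1140 rad/s.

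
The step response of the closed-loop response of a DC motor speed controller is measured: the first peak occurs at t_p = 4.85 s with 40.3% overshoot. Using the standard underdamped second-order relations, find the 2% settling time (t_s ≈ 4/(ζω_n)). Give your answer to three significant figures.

t_s ≈ 21.3 s

ζ from %OS: ζ = |ln 0.403|/√(π²+ln²0.403) = 0.278.
From t_p = π/ω_d, ω_d = π/4.85 = 0.648 rad/s, so ω_n = ω_d/√(1−ζ²) = 0.674 rad/s.
t_s ≈ 4/(ζω_n) = 4/(0.278·0.674) = 21.3 s.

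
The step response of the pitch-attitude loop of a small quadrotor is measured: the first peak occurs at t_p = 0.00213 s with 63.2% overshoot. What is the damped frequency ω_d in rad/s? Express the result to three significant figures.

t_p = π/ω_d, so ω_d = π/0.00213 = 1470 rad/s.

ω_d ≈ 1470 rad/s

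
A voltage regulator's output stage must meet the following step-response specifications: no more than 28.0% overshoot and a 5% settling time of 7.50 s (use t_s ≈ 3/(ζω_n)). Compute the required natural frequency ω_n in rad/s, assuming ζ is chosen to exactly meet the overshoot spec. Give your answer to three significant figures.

ω_n ≈ 1.07 rad/s

From %OS = 100·exp(−πζ/√(1−ζ²)), invert to get ζ = −ln(OS)/√(π² + ln²(OS)) with OS = 0.280.
−ln 0.280 = 1.273, so ζ = 1.273/√(π² + 1.620) = 0.376.
From t_s ≈ 3/(ζω_n): ω_n = 3/(ζ·t_s) = 3/(0.376·7.50) = 1.07 rad/s.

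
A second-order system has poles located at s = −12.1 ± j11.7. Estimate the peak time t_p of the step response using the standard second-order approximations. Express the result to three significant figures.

t_p ≈ 0.269 s

t_p = π/ω_d with ω_d = 11.7 (the imaginary part), so t_p = 0.269 s.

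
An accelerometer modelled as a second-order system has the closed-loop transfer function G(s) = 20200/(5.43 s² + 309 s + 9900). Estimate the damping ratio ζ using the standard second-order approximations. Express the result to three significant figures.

Dividing through by 5.43: denominator becomes s² + 56.91 s + 1823.
So ω_n = √1823 = 42.7 rad/s and ζ = 56.91/(2·42.7) = 0.666.

ζ ≈ 0.666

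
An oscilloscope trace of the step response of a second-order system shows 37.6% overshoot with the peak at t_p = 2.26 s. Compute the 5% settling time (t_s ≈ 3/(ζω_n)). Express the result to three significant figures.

t_s ≈ 6.93 s

ζ from %OS: ζ = |ln 0.376|/√(π²+ln²0.376) = 0.297.
t_p = π/ω_d ⇒ ω_d = 1.39 rad/s; then ω_n = ω_d/√(1−ζ²) = 1.46 rad/s.
t_s ≈ 3/(ζω_n) = 3/(0.297·1.46) = 6.93 s.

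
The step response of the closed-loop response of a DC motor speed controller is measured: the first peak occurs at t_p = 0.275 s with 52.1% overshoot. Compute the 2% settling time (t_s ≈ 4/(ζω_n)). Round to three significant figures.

t_s ≈ 1.69 s

From the overshoot, ζ = −ln(OS)/√(π²+ln²(OS)) = 0.203.
From t_p = π/ω_d, ω_d = π/0.275 = 11.4 rad/s, so ω_n = ω_d/√(1−ζ²) = 11.7 rad/s.
t_s ≈ 4/(ζω_n) = 4/(0.203·11.7) = 1.69 s.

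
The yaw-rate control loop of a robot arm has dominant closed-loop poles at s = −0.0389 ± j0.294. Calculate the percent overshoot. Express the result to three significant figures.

The poles are at −σ ± jω_d with σ = 0.0389 and ω_d = 0.294, so ω_n = √(σ²+ω_d²) = 0.297 rad/s and ζ = σ/ω_n = 0.131.
%OS = 100 e^{−πζ/√(1−ζ²)} with ζ = 0.131 gives 66.0%.

%OS ≈ 66.0%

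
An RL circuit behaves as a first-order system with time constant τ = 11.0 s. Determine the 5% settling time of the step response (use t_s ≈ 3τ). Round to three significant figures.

t_s ≈ 33.0 s

t_s ≈ 3τ = 33.0 s.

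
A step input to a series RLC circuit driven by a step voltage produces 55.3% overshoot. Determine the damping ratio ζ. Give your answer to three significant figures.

ζ ≈ 0.185

ζ = −ln(OS)/√(π² + (ln OS)²). With OS = 0.553, ln OS = −0.5924 and ζ = 0.5924/3.197 = 0.185.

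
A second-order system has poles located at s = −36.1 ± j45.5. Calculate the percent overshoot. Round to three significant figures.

%OS ≈ 8.27%

The poles are at −σ ± jω_d with σ = 36.1 and ω_d = 45.5, so ω_n = √(σ²+ω_d²) = 58.1 rad/s and ζ = σ/ω_n = 0.622.
%OS = 100·exp(−πζ/√(1−ζ²)) = 8.27%.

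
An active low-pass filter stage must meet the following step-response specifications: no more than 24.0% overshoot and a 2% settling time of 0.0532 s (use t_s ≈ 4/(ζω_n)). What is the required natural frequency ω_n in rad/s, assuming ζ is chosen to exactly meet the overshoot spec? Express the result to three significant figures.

ω_n ≈ 182 rad/s

From %OS = 100·exp(−πζ/√(1−ζ²)), invert to get ζ = −ln(OS)/√(π² + ln²(OS)) with OS = 0.240.
−ln 0.240 = 1.427, so ζ = 1.427/√(π² + 2.037) = 0.414.
From t_s ≈ 4/(ζω_n): ω_n = 4/(ζ·t_s) = 4/(0.414·0.0532) = 182 rad/s.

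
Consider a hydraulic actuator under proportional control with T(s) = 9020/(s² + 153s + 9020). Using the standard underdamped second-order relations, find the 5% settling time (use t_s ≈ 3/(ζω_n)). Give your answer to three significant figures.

ω_n = √9020 = 95.0 rad/s; ζ = 153/(2·95.0) = 0.805.
t_s ≈ 3/(ζω_n) = 3/(0.805·95.0) = 0.0392 s.

t_s ≈ 0.0392 s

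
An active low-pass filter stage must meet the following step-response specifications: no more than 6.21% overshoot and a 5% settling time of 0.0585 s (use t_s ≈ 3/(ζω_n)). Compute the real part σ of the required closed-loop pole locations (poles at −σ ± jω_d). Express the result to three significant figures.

σ ≈ 51.3

The settling-time spec alone fixes σ = ζω_n = 3/t_s = 3/0.0585 = 51.3.
(Overshoot then fixes ζ = 0.663 and hence ω_d = σ·√(1−ζ²)/ζ = 58.0 rad/s.)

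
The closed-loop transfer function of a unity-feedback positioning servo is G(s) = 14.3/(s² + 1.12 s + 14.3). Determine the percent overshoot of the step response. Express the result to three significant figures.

%OS ≈ 62.5%

ω_n = √14.3 = 3.78 rad/s; ζ = 1.12/(2·3.78) = 0.148.
Overshoot: exp(−π·0.148/√(1−0.148²)) = 0.625, i.e. 62.5%.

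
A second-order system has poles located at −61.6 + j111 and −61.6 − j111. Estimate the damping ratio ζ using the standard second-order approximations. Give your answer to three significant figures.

The poles are at −σ ± jω_d with σ = 61.6 and ω_d = 111, so ω_n = √(σ²+ω_d²) = 127 rad/s and ζ = σ/ω_n = 0.485.

ζ ≈ 0.485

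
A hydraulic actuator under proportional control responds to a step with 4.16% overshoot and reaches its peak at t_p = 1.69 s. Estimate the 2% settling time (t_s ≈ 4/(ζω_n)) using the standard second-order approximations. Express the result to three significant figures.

t_s ≈ 2.13 s

The overshoot fixes ζ = −ln(OS)/√(π²+ln²(OS)) = 0.711.
t_p = π/ω_d ⇒ ω_d = 1.86 rad/s; then ω_n = ω_d/√(1−ζ²) = 2.64 rad/s.
t_s ≈ 4/(ζω_n) = 4/(0.711·2.64) = 2.13 s.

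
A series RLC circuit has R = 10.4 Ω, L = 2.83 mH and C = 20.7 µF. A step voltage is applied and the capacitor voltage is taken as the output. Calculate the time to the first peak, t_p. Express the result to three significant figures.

t_p ≈ 0.000849 s

For a series RLC circuit (capacitor voltage as output), ω_n = 1/√(LC) = 1/√(2.83 mH · 20.7 µF) = 4130 rad/s.
ζ = (R/2)·√(C/L) = (10.4/2)·√(20.7 µF/2.83 mH) = 0.445.
ω_d = ω_n√(1−ζ²) = 3700 rad/s. t_p = π/ω_d = 0.000849 s.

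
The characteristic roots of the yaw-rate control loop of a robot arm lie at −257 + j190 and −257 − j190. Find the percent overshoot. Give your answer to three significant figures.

%OS ≈ 1.43%

With σ = 257, ω_d = 190: ω_n = √(σ²+ω_d²) = 320 rad/s, ζ = σ/ω_n = 0.804.
%OS = 100·exp(−πζ/√(1−ζ²)) = 1.43%.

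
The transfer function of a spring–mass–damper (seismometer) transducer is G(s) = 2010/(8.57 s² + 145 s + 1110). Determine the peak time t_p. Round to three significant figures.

t_p ≈ 0.413 s

Dividing through by 8.57: denominator becomes s² + 16.92 s + 129.5.
So ω_n = √129.5 = 11.4 rad/s and ζ = 16.92/(2·11.4) = 0.743.
ω_d = ω_n√(1−ζ²) = 7.61 rad/s. t_p = π/ω_d = 0.413 s.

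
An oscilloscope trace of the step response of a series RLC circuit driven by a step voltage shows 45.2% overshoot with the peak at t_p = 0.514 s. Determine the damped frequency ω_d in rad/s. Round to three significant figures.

t_p = π/ω_d, so ω_d = π/0.514 = 6.11 rad/s.

ω_d ≈ 6.11 rad/s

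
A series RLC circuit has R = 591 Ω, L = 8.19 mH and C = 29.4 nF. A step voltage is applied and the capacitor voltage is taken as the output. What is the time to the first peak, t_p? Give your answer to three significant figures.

For a series RLC circuit (capacitor voltage as output), ω_n = 1/√(LC) = 1/√(8.19 mH · 29.4 nF) = 64400 rad/s.
ζ = (R/2)·√(C/L) = (591/2)·√(29.4 nF/8.19 mH) = 0.560.
The damped frequency ω_d = ω_n√(1−ζ²) = 53400 rad/s. t_p = π/ω_d = 0.0000588 s.

t_p ≈ 0.0000588 s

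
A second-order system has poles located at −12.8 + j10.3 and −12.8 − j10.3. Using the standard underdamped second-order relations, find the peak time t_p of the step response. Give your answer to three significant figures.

t_p ≈ 0.305 s

t_p = π/ω_d with ω_d = 10.3 (the imaginary part), so t_p = 0.305 s.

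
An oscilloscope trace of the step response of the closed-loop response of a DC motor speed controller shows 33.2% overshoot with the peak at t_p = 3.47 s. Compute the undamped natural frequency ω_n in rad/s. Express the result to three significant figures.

ζ from %OS: ζ = |ln 0.332|/√(π²+ln²0.332) = 0.331.
t_p = π/ω_d ⇒ ω_d = 0.905 rad/s; then ω_n = ω_d/√(1−ζ²) = 0.960 rad/s.

ω_n ≈ 0.960 rad/s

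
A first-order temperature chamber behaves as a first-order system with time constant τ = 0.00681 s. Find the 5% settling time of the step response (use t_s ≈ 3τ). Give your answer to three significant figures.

t_s ≈ 0.0204 s

t_s ≈ 3τ = 0.0204 s.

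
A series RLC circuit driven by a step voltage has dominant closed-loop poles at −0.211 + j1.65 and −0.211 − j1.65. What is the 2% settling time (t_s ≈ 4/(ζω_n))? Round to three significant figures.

t_s ≈ 19.0 s

For poles at −σ ± jω_d, ζω_n = σ = 0.211, so t_s ≈ 4/σ = 19.0 s.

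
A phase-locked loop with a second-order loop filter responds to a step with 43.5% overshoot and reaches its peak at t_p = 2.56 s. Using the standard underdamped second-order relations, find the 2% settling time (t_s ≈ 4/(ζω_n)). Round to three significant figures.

The overshoot fixes ζ = −ln(OS)/√(π²+ln²(OS)) = 0.256.
t_p = π/ω_d ⇒ ω_d = 1.23 rad/s; then ω_n = ω_d/√(1−ζ²) = 1.27 rad/s.
t_s ≈ 4/(ζω_n) = 4/(0.256·1.27) = 12.3 s.

t_s ≈ 12.3 s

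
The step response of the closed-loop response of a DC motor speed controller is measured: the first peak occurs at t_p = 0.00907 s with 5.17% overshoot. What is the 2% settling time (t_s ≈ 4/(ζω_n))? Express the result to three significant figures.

t_s ≈ 0.0122 s

ζ from %OS: ζ = |ln 0.0517|/√(π²+ln²0.0517) = 0.686.
t_p = π/ω_d ⇒ ω_d = 346 rad/s; then ω_n = ω_d/√(1−ζ²) = 476 rad/s.
t_s ≈ 4/(ζω_n) = 4/(0.686·476) = 0.0122 s.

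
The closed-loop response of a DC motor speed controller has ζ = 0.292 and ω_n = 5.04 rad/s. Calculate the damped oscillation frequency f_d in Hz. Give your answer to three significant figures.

ω_d = ω_n√(1−ζ²) = 5.04·√0.915 = 4.82 rad/s.
f_d = ω_d/(2π) = 0.767 Hz.

f_d ≈ 0.767 Hz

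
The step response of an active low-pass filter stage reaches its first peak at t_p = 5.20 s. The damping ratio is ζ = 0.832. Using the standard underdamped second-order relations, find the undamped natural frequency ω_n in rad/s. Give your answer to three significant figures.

Peak time t_p = π/ω_d, so ω_d = π/t_p = π/5.20 = 0.604 rad/s.
ω_n = ω_d/√(1−ζ²) = 0.604/√0.308 = 1.09 rad/s.

ω_n ≈ 1.09 rad/s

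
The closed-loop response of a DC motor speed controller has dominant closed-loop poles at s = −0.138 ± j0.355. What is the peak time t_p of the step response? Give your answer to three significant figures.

t_p = π/ω_d with ω_d = 0.355 (the imaginary part), so t_p = 8.85 s.

t_p ≈ 8.85 s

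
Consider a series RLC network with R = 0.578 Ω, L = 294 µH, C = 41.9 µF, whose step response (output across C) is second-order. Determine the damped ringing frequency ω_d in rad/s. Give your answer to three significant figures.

For a series RLC circuit (capacitor voltage as output), ω_n = 1/√(LC) = 1/√(294 µH · 41.9 µF) = 9010 rad/s.
ζ = (R/2)·√(C/L) = (0.578/2)·√(41.9 µF/294 µH) = 0.109.
ω_d = 9010·√(1 − 0.109²) = 8960 rad/s.

ω_d ≈ 8960 rad/s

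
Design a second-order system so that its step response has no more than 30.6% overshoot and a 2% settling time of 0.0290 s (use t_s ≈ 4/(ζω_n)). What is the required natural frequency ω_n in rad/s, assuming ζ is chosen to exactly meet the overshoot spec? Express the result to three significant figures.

ω_n ≈ 391 rad/s

From %OS = 100·exp(−πζ/√(1−ζ²)), invert to get ζ = −ln(OS)/√(π² + ln²(OS)) with OS = 0.306.
−ln 0.306 = 1.184, so ζ = 1.184/√(π² + 1.402) = 0.353.
From t_s ≈ 4/(ζω_n): ω_n = 4/(ζ·t_s) = 4/(0.353·0.0290) = 391 rad/s.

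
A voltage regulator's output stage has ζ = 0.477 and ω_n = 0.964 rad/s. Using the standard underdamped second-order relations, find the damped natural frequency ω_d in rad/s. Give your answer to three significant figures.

ω_d = ω_n√(1−ζ²) = 0.964·√0.772 = 0.847 rad/s.

ω_d ≈ 0.847 rad/s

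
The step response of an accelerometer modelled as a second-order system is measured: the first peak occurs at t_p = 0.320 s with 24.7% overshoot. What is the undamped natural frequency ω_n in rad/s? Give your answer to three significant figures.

ω_n ≈ 10.7 rad/s

From the overshoot, ζ = −ln(OS)/√(π²+ln²(OS)) = 0.407.
From t_p = π/ω_d, ω_d = π/0.320 = 9.82 rad/s, so ω_n = ω_d/√(1−ζ²) = 10.7 rad/s.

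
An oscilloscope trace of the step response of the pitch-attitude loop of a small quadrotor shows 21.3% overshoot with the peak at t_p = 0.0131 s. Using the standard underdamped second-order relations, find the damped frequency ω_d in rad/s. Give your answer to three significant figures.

t_p = π/ω_d, so ω_d = π/0.0131 = 240 rad/s.

ω_d ≈ 240 rad/s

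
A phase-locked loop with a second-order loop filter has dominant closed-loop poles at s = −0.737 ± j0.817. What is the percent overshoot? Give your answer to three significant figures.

%OS ≈ 5.88%

|pole| = ω_n = √(0.737² + 0.817²) = 1.10 rad/s; ζ = cos θ = σ/ω_n = 0.670.
%OS = 100 e^{−πζ/√(1−ζ²)} with ζ = 0.670 gives 5.88%.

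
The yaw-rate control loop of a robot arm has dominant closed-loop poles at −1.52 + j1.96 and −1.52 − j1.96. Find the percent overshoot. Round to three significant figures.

%OS ≈ 8.75%

The poles are at −σ ± jω_d with σ = 1.52 and ω_d = 1.96, so ω_n = √(σ²+ω_d²) = 2.48 rad/s and ζ = σ/ω_n = 0.613.
Overshoot: exp(−π·0.613/√(1−0.613²)) = 0.0875, i.e. 8.75%.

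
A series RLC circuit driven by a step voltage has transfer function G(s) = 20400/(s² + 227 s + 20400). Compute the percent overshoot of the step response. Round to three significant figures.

%OS ≈ 1.64%

Matching coefficients with s² + 2ζω_n s + ω_n² gives ω_n² = 20400 ⇒ ω_n = 143 rad/s, and ζ = 227/(2ω_n) = 0.795.
%OS = 100·exp(−πζ/√(1−ζ²)) = 1.64%.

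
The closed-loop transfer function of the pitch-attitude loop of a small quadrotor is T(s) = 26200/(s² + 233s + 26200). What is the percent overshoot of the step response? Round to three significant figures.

%OS ≈ 3.85%

Comparing the denominator to s² + 2ζω_n s + ω_n²: ω_n = √26200 = 162 rad/s, and 2ζω_n = 233 so ζ = 233/(2·162) = 0.720.
%OS = 100 e^{−πζ/√(1−ζ²)} with ζ = 0.720 gives 3.85%.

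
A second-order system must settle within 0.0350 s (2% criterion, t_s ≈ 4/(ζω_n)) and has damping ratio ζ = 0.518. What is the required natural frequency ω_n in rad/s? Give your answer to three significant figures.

ω_n ≈ 221 rad/s

Rearranging t_s ≈ 4/(ζω_n) gives ω_n = 4/(ζ·t_s) = 4/(0.518 × 0.0350) = 221 rad/s.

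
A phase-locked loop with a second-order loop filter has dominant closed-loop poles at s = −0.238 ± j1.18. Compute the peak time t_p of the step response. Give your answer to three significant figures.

t_p ≈ 2.66 s

t_p = π/ω_d with ω_d = 1.18 (the imaginary part), so t_p = 2.66 s.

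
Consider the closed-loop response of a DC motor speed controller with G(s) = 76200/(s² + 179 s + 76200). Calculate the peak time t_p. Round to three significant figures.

Comparing the denominator to s² + 2ζω_n s + ω_n²: ω_n = √76200 = 276 rad/s, and 2ζω_n = 179 so ζ = 179/(2·276) = 0.324.
The damped frequency ω_d = ω_n√(1−ζ²) = 261 rad/s. Then t_p = π/ω_d = 0.0120 s.

t_p ≈ 0.0120 s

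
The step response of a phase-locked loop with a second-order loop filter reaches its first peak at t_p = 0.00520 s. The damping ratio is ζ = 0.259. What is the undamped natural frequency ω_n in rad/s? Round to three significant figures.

Peak time t_p = π/ω_d, so ω_d = π/t_p = π/0.00520 = 604 rad/s.
ω_n = ω_d/√(1−ζ²) = 604/√0.933 = 625 rad/s.

ω_n ≈ 625 rad/s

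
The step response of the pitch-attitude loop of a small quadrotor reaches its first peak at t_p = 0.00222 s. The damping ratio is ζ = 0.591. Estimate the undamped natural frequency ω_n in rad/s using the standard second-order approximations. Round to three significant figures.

ω_n ≈ 1750 rad/s

Peak time t_p = π/ω_d, so ω_d = π/t_p = π/0.00222 = 1420 rad/s.
ω_n = ω_d/√(1−ζ²) = 1420/√0.651 = 1750 rad/s.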